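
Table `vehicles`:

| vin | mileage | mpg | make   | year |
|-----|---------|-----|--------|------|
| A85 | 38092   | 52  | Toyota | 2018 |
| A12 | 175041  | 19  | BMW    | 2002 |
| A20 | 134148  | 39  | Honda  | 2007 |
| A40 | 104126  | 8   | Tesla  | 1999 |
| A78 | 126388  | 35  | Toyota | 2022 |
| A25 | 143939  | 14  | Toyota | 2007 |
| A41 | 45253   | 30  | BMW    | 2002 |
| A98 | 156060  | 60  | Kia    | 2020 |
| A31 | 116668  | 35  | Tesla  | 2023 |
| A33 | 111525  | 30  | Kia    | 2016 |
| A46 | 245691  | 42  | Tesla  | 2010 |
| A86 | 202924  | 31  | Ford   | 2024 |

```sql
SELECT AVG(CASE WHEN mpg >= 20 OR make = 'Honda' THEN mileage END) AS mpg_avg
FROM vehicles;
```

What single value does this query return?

vin=A85: ✓ → 38092
vin=A12: ✗
vin=A20: ✓ → 134148
vin=A40: ✗
vin=A78: ✓ → 126388
vin=A25: ✗
vin=A41: ✓ → 45253
vin=A98: ✓ → 156060
vin=A31: ✓ → 116668
vin=A33: ✓ → 111525
vin=A46: ✓ → 245691
vin=A86: ✓ → 202924
mpg_avg = (38092 + 134148 + 126388 + 45253 + 156060 + 116668 + 111525 + 245691 + 202924) / 9 = 130749.8888888889

130749.8888888889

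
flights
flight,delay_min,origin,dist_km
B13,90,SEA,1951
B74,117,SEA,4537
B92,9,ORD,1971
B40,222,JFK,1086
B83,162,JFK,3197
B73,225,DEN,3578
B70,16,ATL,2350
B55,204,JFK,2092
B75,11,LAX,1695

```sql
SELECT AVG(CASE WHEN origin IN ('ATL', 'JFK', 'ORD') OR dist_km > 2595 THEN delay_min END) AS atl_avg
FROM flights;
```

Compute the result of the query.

flight=B13: ✗
flight=B74: ✓ → 117
flight=B92: ✓ → 9
flight=B40: ✓ → 222
flight=B83: ✓ → 162
flight=B73: ✓ → 225
flight=B70: ✓ → 16
flight=B55: ✓ → 204
flight=B75: ✗
atl_avg = (117 + 9 + 222 + 162 + 225 + 16 + 204) / 7 = 136.4285714286

136.4285714286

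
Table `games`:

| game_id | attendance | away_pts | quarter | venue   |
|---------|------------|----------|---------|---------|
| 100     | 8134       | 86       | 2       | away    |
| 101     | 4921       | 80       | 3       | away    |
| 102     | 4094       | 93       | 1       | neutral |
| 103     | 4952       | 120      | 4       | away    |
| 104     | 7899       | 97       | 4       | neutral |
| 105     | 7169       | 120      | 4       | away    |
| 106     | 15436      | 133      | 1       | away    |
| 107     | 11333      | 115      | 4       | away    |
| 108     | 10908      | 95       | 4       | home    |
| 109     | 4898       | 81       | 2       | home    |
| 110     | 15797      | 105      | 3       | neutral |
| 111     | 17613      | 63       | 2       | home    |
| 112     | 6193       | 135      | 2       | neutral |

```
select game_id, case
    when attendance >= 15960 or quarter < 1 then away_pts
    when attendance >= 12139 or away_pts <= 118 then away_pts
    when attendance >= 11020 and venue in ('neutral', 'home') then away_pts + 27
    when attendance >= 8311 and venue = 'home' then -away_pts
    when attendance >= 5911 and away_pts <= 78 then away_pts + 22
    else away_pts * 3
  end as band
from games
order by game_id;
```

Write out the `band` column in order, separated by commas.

game_id=100: attendance >= 12139 or away_pts <= 118 → 86
game_id=101: attendance >= 12139 or away_pts <= 118 → 80
game_id=102: attendance >= 12139 or away_pts <= 118 → 93
game_id=103: ELSE → 360
game_id=104: attendance >= 12139 or away_pts <= 118 → 97
game_id=105: ELSE → 360
game_id=106: attendance >= 12139 or away_pts <= 118 → 133
game_id=107: attendance >= 12139 or away_pts <= 118 → 115
game_id=108: attendance >= 12139 or away_pts <= 118 → 95
game_id=109: attendance >= 12139 or away_pts <= 118 → 81
game_id=110: attendance >= 12139 or away_pts <= 118 → 105
game_id=111: attendance >= 15960 or quarter < 1 → 63
game_id=112: ELSE → 405

86, 80, 93, 360, 97, 360, 133, 115, 95, 81, 105, 63, 405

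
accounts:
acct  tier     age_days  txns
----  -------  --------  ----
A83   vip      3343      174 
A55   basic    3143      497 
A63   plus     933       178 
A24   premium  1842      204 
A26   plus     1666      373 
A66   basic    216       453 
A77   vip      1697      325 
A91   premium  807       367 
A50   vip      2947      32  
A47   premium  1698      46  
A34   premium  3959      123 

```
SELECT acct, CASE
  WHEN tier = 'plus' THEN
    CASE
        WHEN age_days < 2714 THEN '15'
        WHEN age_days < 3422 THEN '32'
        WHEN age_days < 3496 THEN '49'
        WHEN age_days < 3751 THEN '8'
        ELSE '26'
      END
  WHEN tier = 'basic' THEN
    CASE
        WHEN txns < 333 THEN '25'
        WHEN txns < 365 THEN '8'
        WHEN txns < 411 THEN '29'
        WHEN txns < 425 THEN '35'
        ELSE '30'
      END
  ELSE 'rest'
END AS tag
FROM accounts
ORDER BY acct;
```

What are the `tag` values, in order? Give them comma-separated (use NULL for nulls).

rest, 15, rest, rest, rest, 30, 15, 30, rest, rest, rest

acct=A24: tier='premium' → outer ELSE → rest
acct=A26: tier='plus' → inner[age_days < 2714] → 15
acct=A34: tier='premium' → outer ELSE → rest
acct=A47: tier='premium' → outer ELSE → rest
acct=A50: tier='vip' → outer ELSE → rest
acct=A55: tier='basic' → inner[ELSE] → 30
acct=A63: tier='plus' → inner[age_days < 2714] → 15
acct=A66: tier='basic' → inner[ELSE] → 30
acct=A77: tier='vip' → outer ELSE → rest
acct=A83: tier='vip' → outer ELSE → rest
acct=A91: tier='premium' → outer ELSE → rest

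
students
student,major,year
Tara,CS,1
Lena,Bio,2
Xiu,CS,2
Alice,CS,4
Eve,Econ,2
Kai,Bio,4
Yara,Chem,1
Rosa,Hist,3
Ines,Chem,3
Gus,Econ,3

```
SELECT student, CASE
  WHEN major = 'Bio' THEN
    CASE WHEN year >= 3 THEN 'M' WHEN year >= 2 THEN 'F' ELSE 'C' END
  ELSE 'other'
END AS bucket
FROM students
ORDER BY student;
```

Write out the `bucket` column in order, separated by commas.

other, other, other, other, M, F, other, other, other, other

student=Alice: major='CS' → outer ELSE → other
student=Eve: major='Econ' → outer ELSE → other
student=Gus: major='Econ' → outer ELSE → other
student=Ines: major='Chem' → outer ELSE → other
student=Kai: major='Bio' → inner[year >= 3] → M
student=Lena: major='Bio' → inner[year >= 2] → F
student=Rosa: major='Hist' → outer ELSE → other
student=Tara: major='CS' → outer ELSE → other
student=Xiu: major='CS' → outer ELSE → other
student=Yara: major='Chem' → outer ELSE → other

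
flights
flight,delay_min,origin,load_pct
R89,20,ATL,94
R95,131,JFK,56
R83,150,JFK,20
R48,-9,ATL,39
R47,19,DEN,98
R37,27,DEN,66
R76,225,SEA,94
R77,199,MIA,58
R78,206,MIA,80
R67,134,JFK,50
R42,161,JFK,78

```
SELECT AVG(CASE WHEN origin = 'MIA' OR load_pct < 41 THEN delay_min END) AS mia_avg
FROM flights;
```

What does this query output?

136.5

flight=R89: ✗
flight=R95: ✗
flight=R83: ✓ → 150
flight=R48: ✓ → -9
flight=R47: ✗
flight=R37: ✗
flight=R76: ✗
flight=R77: ✓ → 199
flight=R78: ✓ → 206
flight=R67: ✗
flight=R42: ✗
mia_avg = (150 + -9 + 199 + 206) / 4 = 136.5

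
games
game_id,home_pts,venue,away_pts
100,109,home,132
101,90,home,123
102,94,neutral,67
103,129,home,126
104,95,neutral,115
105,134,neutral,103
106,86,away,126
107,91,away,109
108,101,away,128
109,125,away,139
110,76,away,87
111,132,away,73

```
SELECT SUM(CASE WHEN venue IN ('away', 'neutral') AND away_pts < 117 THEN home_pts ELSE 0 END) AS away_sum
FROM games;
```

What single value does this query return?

game_id=100: ✗
game_id=101: ✗
game_id=102: ✓ → 94
game_id=103: ✗
game_id=104: ✓ → 95
game_id=105: ✓ → 134
game_id=106: ✗
game_id=107: ✓ → 91
game_id=108: ✗
game_id=109: ✗
game_id=110: ✓ → 76
game_id=111: ✓ → 132
away_sum = 94 + 95 + 134 + 91 + 76 + 132 = 622

622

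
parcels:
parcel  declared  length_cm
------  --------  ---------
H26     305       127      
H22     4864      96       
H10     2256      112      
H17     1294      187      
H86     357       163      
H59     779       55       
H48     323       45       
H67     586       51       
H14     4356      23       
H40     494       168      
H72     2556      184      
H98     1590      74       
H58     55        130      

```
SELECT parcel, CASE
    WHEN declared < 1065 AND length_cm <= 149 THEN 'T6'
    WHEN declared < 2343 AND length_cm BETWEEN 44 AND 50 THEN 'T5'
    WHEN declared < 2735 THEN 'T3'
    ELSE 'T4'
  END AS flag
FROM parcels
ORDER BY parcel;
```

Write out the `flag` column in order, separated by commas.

T3, T4, T3, T4, T6, T3, T6, T6, T6, T6, T3, T3, T3

parcel=H10: declared < 2735 → T3
parcel=H14: ELSE → T4
parcel=H17: declared < 2735 → T3
parcel=H22: ELSE → T4
parcel=H26: declared < 1065 AND length_cm <= 149 → T6
parcel=H40: declared < 2735 → T3
parcel=H48: declared < 1065 AND length_cm <= 149 → T6
parcel=H58: declared < 1065 AND length_cm <= 149 → T6
parcel=H59: declared < 1065 AND length_cm <= 149 → T6
parcel=H67: declared < 1065 AND length_cm <= 149 → T6
parcel=H72: declared < 2735 → T3
parcel=H86: declared < 2735 → T3
parcel=H98: declared < 2735 → T3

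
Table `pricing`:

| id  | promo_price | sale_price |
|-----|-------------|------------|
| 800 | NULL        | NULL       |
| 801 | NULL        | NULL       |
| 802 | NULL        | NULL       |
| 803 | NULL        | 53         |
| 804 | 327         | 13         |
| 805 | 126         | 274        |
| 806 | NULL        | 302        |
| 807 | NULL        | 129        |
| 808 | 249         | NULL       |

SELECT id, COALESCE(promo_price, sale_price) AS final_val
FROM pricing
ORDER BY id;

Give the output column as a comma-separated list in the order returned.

id=800: promo_price=NULL, sale_price=NULL (all NULL) → NULL
id=801: promo_price=NULL, sale_price=NULL (all NULL) → NULL
id=802: promo_price=NULL, sale_price=NULL (all NULL) → NULL
id=803: promo_price=NULL, sale_price=53 → 53
id=804: promo_price=327 → 327
id=805: promo_price=126 → 126
id=806: promo_price=NULL, sale_price=302 → 302
id=807: promo_price=NULL, sale_price=129 → 129
id=808: promo_price=249 → 249

NULL, NULL, NULL, 53, 327, 126, 302, 129, 249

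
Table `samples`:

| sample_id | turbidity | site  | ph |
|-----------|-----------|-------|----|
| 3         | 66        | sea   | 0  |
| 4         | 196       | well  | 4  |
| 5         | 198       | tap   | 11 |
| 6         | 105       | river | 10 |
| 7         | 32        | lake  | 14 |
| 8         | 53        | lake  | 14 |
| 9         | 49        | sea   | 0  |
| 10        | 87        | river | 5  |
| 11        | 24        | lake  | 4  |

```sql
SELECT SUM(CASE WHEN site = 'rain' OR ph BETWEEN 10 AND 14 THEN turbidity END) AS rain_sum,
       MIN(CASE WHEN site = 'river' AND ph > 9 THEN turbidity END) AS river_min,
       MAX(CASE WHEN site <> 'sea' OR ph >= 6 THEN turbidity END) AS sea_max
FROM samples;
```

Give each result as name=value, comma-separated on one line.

[rain_sum: site = 'rain' OR ph BETWEEN 10 AND 14]
sample_id=3: ✗
sample_id=4: ✗
sample_id=5: ✓ → 198
sample_id=6: ✓ → 105
sample_id=7: ✓ → 32
sample_id=8: ✓ → 53
sample_id=9: ✗
sample_id=10: ✗
sample_id=11: ✗
rain_sum = 198 + 105 + 32 + 53 = 388
—
[river_min: site = 'river' AND ph > 9]
sample_id=3: ✗
sample_id=4: ✗
sample_id=5: ✗
sample_id=6: ✓ → 105
sample_id=7: ✗
sample_id=8: ✗
sample_id=9: ✗
sample_id=10: ✗
sample_id=11: ✗
river_min = MIN(105) = 105
—
[sea_max: site <> 'sea' OR ph >= 6]
sample_id=3: ✗
sample_id=4: ✓ → 196
sample_id=5: ✓ → 198
sample_id=6: ✓ → 105
sample_id=7: ✓ → 32
sample_id=8: ✓ → 53
sample_id=9: ✗
sample_id=10: ✓ → 87
sample_id=11: ✓ → 24
sea_max = MAX(196, 198, 105, 32, 53, 87, 24) = 198

rain_sum=388, river_min=105, sea_max=198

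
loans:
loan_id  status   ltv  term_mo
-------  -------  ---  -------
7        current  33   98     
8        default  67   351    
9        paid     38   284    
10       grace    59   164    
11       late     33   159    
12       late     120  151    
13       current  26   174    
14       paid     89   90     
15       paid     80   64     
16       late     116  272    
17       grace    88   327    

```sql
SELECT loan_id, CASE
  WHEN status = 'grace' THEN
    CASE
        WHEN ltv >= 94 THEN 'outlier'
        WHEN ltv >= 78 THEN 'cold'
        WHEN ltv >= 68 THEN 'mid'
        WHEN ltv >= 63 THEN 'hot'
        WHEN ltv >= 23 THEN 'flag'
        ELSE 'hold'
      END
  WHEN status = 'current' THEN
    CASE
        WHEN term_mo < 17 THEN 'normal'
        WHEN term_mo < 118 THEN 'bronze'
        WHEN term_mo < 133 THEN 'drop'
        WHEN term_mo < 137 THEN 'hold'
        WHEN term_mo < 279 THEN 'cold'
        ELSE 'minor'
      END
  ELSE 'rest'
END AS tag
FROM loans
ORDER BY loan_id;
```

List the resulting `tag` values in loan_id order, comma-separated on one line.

bronze, rest, rest, flag, rest, rest, cold, rest, rest, rest, cold

loan_id=7: status='current' → inner[term_mo < 118] → bronze
loan_id=8: status='default' → outer ELSE → rest
loan_id=9: status='paid' → outer ELSE → rest
loan_id=10: status='grace' → inner[ltv >= 23] → flag
loan_id=11: status='late' → outer ELSE → rest
loan_id=12: status='late' → outer ELSE → rest
loan_id=13: status='current' → inner[term_mo < 279] → cold
loan_id=14: status='paid' → outer ELSE → rest
loan_id=15: status='paid' → outer ELSE → rest
loan_id=16: status='late' → outer ELSE → rest
loan_id=17: status='grace' → inner[ltv >= 78] → cold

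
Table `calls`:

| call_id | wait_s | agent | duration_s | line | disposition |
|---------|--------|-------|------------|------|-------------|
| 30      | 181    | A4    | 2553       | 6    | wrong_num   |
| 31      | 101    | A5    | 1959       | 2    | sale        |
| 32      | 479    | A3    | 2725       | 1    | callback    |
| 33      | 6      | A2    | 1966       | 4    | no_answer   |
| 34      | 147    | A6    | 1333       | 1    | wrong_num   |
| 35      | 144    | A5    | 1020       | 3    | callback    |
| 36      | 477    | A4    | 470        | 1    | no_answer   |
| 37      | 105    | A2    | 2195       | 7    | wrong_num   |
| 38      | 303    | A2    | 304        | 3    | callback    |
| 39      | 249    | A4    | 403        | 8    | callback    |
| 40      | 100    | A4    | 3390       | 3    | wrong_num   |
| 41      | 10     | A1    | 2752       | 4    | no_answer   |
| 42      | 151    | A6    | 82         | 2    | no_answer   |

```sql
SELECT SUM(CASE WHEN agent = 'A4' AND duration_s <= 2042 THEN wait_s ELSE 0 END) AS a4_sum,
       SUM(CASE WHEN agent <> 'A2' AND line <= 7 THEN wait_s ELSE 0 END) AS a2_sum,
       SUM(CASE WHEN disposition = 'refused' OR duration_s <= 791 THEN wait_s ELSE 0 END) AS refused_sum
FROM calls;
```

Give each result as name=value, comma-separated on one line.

[a4_sum: agent = 'A4' AND duration_s <= 2042]
call_id=30: ✗
call_id=31: ✗
call_id=32: ✗
call_id=33: ✗
call_id=34: ✗
call_id=35: ✗
call_id=36: ✓ → 477
call_id=37: ✗
call_id=38: ✗
call_id=39: ✓ → 249
call_id=40: ✗
call_id=41: ✗
call_id=42: ✗
a4_sum = 477 + 249 = 726
—
[a2_sum: agent <> 'A2' AND line <= 7]
call_id=30: ✓ → 181
call_id=31: ✓ → 101
call_id=32: ✓ → 479
call_id=33: ✗
call_id=34: ✓ → 147
call_id=35: ✓ → 144
call_id=36: ✓ → 477
call_id=37: ✗
call_id=38: ✗
call_id=39: ✗
call_id=40: ✓ → 100
call_id=41: ✓ → 10
call_id=42: ✓ → 151
a2_sum = 181 + 101 + 479 + 147 + 144 + 477 + 100 + 10 + 151 = 1790
—
[refused_sum: disposition = 'refused' OR duration_s <= 791]
call_id=30: ✗
call_id=31: ✗
call_id=32: ✗
call_id=33: ✗
call_id=34: ✗
call_id=35: ✗
call_id=36: ✓ → 477
call_id=37: ✗
call_id=38: ✓ → 303
call_id=39: ✓ → 249
call_id=40: ✗
call_id=41: ✗
call_id=42: ✓ → 151
refused_sum = 477 + 303 + 249 + 151 = 1180

a4_sum=726, a2_sum=1790, refused_sum=1180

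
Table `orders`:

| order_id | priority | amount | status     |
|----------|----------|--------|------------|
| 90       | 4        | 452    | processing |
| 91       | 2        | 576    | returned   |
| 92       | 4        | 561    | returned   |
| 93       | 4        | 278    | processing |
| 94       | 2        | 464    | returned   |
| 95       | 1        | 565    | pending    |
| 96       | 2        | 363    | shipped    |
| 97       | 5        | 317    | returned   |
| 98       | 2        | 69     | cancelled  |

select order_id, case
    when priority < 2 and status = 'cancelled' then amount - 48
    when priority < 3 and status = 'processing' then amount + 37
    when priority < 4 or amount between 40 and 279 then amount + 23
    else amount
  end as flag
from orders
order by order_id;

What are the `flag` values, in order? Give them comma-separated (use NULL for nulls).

452, 599, 561, 301, 487, 588, 386, 317, 92

order_id=90: ELSE → 452
order_id=91: priority < 4 or amount between 40 and 279 → 599
order_id=92: ELSE → 561
order_id=93: priority < 4 or amount between 40 and 279 → 301
order_id=94: priority < 4 or amount between 40 and 279 → 487
order_id=95: priority < 4 or amount between 40 and 279 → 588
order_id=96: priority < 4 or amount between 40 and 279 → 386
order_id=97: ELSE → 317
order_id=98: priority < 4 or amount between 40 and 279 → 92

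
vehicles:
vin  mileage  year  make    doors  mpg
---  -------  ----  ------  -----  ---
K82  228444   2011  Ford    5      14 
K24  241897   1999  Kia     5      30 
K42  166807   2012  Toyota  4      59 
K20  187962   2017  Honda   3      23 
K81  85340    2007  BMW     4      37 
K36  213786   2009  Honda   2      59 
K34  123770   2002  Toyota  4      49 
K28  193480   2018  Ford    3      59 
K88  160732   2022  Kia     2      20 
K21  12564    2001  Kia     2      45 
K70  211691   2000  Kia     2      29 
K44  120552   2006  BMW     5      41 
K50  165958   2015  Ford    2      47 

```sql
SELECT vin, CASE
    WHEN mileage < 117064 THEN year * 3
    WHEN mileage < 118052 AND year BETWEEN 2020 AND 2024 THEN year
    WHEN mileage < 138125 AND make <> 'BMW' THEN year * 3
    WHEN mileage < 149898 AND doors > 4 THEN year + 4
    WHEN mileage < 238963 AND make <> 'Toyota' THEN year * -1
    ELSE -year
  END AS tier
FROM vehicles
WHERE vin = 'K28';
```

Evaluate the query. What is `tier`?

-2018

vin = K28: mileage=193480, year=2018, make=Ford, doors=3, mpg=59.
mileage < 117064 → false
mileage < 118052 AND year BETWEEN 2020 AND 2024 → false
mileage < 138125 AND make <> 'BMW' → false
mileage < 149898 AND doors > 4 → false
mileage < 238963 AND make <> 'Toyota' → true → -2018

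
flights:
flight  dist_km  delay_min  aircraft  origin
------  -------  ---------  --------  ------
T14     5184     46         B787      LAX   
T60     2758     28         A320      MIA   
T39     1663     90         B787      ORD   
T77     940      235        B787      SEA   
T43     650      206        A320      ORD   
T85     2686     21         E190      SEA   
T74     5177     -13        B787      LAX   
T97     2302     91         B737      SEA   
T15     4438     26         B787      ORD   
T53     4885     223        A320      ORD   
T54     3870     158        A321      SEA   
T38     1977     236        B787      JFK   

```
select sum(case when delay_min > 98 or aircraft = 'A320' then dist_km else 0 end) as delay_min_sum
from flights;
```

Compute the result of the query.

15080

flight=T14: ✗
flight=T60: ✓ → 2758
flight=T39: ✗
flight=T77: ✓ → 940
flight=T43: ✓ → 650
flight=T85: ✗
flight=T74: ✗
flight=T97: ✗
flight=T15: ✗
flight=T53: ✓ → 4885
flight=T54: ✓ → 3870
flight=T38: ✓ → 1977
delay_min_sum = 2758 + 940 + 650 + 4885 + 3870 + 1977 = 15080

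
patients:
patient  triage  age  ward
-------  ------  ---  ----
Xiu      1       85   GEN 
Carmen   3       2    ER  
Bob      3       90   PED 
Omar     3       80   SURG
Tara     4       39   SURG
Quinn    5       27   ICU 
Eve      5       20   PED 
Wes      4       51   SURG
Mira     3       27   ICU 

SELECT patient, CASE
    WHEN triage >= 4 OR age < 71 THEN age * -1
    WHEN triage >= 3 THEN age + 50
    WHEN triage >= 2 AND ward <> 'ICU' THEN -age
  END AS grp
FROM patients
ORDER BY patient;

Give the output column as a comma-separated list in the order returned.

140, -2, -20, -27, 130, -27, -39, -51, NULL

patient=Bob: triage >= 3 → 140
patient=Carmen: triage >= 4 OR age < 71 → -2
patient=Eve: triage >= 4 OR age < 71 → -20
patient=Mira: triage >= 4 OR age < 71 → -27
patient=Omar: triage >= 3 → 130
patient=Quinn: triage >= 4 OR age < 71 → -27
patient=Tara: triage >= 4 OR age < 71 → -39
patient=Wes: triage >= 4 OR age < 71 → -51
patient=Xiu: (no match → NULL) → NULL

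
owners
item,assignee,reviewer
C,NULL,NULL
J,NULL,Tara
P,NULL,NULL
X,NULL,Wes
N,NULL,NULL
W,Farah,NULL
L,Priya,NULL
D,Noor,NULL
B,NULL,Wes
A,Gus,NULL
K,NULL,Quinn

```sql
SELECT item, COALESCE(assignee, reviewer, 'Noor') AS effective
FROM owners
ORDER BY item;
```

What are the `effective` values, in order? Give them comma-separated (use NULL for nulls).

Gus, Wes, Noor, Noor, Tara, Quinn, Priya, Noor, Noor, Farah, Wes

item=A: assignee=Gus → Gus
item=B: assignee=NULL, reviewer=Wes → Wes
item=C: assignee=NULL, reviewer=NULL, → literal Noor → Noor
item=D: assignee=Noor → Noor
item=J: assignee=NULL, reviewer=Tara → Tara
item=K: assignee=NULL, reviewer=Quinn → Quinn
item=L: assignee=Priya → Priya
item=N: assignee=NULL, reviewer=NULL, → literal Noor → Noor
item=P: assignee=NULL, reviewer=NULL, → literal Noor → Noor
item=W: assignee=Farah → Farah
item=X: assignee=NULL, reviewer=Wes → Wes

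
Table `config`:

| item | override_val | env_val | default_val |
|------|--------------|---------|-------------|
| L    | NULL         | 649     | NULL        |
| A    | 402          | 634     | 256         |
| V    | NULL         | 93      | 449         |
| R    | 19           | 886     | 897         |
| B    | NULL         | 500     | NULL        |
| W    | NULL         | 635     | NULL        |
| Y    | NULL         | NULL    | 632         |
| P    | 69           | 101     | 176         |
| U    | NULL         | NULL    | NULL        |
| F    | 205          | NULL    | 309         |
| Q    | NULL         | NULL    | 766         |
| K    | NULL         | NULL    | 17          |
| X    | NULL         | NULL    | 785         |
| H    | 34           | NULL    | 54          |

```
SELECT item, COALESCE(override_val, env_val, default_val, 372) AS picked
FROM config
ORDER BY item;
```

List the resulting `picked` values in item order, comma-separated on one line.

402, 500, 205, 34, 17, 649, 69, 766, 19, 372, 93, 635, 785, 632

item=A: override_val=402 → 402
item=B: override_val=NULL, env_val=500 → 500
item=F: override_val=205 → 205
item=H: override_val=34 → 34
item=K: override_val=NULL, env_val=NULL, default_val=17 → 17
item=L: override_val=NULL, env_val=649 → 649
item=P: override_val=69 → 69
item=Q: override_val=NULL, env_val=NULL, default_val=766 → 766
item=R: override_val=19 → 19
item=U: override_val=NULL, env_val=NULL, default_val=NULL, → literal 372 → 372
item=V: override_val=NULL, env_val=93 → 93
item=W: override_val=NULL, env_val=635 → 635
item=X: override_val=NULL, env_val=NULL, default_val=785 → 785
item=Y: override_val=NULL, env_val=NULL, default_val=632 → 632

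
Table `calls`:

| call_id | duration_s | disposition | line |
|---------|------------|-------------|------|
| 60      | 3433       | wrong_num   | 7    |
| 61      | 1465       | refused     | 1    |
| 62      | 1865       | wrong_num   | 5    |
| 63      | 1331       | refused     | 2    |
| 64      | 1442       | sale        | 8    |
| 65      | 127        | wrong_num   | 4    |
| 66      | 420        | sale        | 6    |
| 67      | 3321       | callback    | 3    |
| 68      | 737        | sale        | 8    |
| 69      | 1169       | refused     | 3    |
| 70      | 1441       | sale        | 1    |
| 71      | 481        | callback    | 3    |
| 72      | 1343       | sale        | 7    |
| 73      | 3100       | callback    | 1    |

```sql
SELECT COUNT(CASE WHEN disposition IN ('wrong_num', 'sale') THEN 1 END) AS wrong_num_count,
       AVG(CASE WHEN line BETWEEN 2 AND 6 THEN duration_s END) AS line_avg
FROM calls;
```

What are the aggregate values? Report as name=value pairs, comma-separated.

wrong_num_count=8, line_avg=1244.8571428571

[wrong_num_count: disposition IN ('wrong_num', 'sale')]
call_id=60: ✓ → 1
call_id=61: ✗
call_id=62: ✓ → 1
call_id=63: ✗
call_id=64: ✓ → 1
call_id=65: ✓ → 1
call_id=66: ✓ → 1
call_id=67: ✗
call_id=68: ✓ → 1
call_id=69: ✗
call_id=70: ✓ → 1
call_id=71: ✗
call_id=72: ✓ → 1
call_id=73: ✗
wrong_num_count = COUNT(1, 1, 1, 1, 1, 1, 1, 1) = 8
—
[line_avg: line BETWEEN 2 AND 6]
call_id=60: ✗
call_id=61: ✗
call_id=62: ✓ → 1865
call_id=63: ✓ → 1331
call_id=64: ✗
call_id=65: ✓ → 127
call_id=66: ✓ → 420
call_id=67: ✓ → 3321
call_id=68: ✗
call_id=69: ✓ → 1169
call_id=70: ✗
call_id=71: ✓ → 481
call_id=72: ✗
call_id=73: ✗
line_avg = (1865 + 1331 + 127 + 420 + 3321 + 1169 + 481) / 7 = 1244.8571428571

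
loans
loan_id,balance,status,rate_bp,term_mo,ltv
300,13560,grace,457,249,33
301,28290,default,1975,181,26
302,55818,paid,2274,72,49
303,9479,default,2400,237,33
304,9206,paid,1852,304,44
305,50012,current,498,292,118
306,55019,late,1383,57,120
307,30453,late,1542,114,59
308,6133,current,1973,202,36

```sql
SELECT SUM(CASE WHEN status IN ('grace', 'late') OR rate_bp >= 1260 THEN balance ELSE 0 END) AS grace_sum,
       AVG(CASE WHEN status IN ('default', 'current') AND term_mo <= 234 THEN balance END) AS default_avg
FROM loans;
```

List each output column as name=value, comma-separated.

[grace_sum: status IN ('grace', 'late') OR rate_bp >= 1260]
loan_id=300: ✓ → 13560
loan_id=301: ✓ → 28290
loan_id=302: ✓ → 55818
loan_id=303: ✓ → 9479
loan_id=304: ✓ → 9206
loan_id=305: ✗
loan_id=306: ✓ → 55019
loan_id=307: ✓ → 30453
loan_id=308: ✓ → 6133
grace_sum = 13560 + 28290 + 55818 + 9479 + 9206 + 55019 + 30453 + 6133 = 207958
—
[default_avg: status IN ('default', 'current') AND term_mo <= 234]
loan_id=300: ✗
loan_id=301: ✓ → 28290
loan_id=302: ✗
loan_id=303: ✗
loan_id=304: ✗
loan_id=305: ✗
loan_id=306: ✗
loan_id=307: ✗
loan_id=308: ✓ → 6133
default_avg = (28290 + 6133) / 2 = 17211.5

grace_sum=207958, default_avg=17211.5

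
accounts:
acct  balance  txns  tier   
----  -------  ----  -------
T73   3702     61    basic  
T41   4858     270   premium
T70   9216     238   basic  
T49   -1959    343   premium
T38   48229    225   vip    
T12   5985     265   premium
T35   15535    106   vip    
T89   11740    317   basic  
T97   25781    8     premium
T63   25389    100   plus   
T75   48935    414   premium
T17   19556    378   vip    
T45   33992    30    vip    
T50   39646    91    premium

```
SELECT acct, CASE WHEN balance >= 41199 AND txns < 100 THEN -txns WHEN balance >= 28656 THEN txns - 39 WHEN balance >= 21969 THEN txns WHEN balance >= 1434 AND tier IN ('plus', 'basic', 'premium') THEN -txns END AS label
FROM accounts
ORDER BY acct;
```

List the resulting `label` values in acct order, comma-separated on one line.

-265, NULL, NULL, 186, -270, -9, NULL, 52, 100, -238, -61, 375, -317, 8

acct=T12: balance >= 1434 AND tier IN ('plus', 'basic', 'premium') → -265
acct=T17: (no match → NULL) → NULL
acct=T35: (no match → NULL) → NULL
acct=T38: balance >= 28656 → 186
acct=T41: balance >= 1434 AND tier IN ('plus', 'basic', 'premium') → -270
acct=T45: balance >= 28656 → -9
acct=T49: (no match → NULL) → NULL
acct=T50: balance >= 28656 → 52
acct=T63: balance >= 21969 → 100
acct=T70: balance >= 1434 AND tier IN ('plus', 'basic', 'premium') → -238
acct=T73: balance >= 1434 AND tier IN ('plus', 'basic', 'premium') → -61
acct=T75: balance >= 28656 → 375
acct=T89: balance >= 1434 AND tier IN ('plus', 'basic', 'premium') → -317
acct=T97: balance >= 21969 → 8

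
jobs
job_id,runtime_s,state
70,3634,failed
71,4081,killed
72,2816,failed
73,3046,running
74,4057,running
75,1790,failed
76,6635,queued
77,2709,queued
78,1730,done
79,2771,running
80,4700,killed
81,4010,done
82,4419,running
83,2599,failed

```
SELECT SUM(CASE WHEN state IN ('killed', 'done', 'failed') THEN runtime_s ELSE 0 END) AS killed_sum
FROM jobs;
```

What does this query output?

job_id=70: ✓ → 3634
job_id=71: ✓ → 4081
job_id=72: ✓ → 2816
job_id=73: ✗
job_id=74: ✗
job_id=75: ✓ → 1790
job_id=76: ✗
job_id=77: ✗
job_id=78: ✓ → 1730
job_id=79: ✗
job_id=80: ✓ → 4700
job_id=81: ✓ → 4010
job_id=82: ✗
job_id=83: ✓ → 2599
killed_sum = 3634 + 4081 + 2816 + 1790 + 1730 + 4700 + 4010 + 2599 = 25360

25360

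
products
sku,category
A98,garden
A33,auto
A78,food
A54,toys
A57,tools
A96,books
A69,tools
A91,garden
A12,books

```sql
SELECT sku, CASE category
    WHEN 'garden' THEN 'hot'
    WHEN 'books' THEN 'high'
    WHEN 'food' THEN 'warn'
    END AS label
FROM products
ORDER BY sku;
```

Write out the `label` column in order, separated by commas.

sku=A12: category='books' → high
sku=A33: (no match → NULL) → NULL
sku=A54: (no match → NULL) → NULL
sku=A57: (no match → NULL) → NULL
sku=A69: (no match → NULL) → NULL
sku=A78: category='food' → warn
sku=A91: category='garden' → hot
sku=A96: category='books' → high
sku=A98: category='garden' → hot

high, NULL, NULL, NULL, NULL, warn, hot, high, hot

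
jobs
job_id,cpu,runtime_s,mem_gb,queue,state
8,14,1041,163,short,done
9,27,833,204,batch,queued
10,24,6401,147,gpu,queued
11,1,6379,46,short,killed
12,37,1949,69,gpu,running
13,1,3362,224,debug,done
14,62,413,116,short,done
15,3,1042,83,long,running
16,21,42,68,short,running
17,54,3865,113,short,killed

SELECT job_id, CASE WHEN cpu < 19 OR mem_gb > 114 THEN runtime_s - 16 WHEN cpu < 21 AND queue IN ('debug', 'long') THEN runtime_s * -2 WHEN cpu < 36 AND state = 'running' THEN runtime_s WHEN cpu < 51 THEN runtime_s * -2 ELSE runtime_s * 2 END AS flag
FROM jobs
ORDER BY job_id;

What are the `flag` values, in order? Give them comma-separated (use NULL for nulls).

1025, 817, 6385, 6363, -3898, 3346, 397, 1026, 42, 7730

job_id=8: cpu < 19 OR mem_gb > 114 → 1025
job_id=9: cpu < 19 OR mem_gb > 114 → 817
job_id=10: cpu < 19 OR mem_gb > 114 → 6385
job_id=11: cpu < 19 OR mem_gb > 114 → 6363
job_id=12: cpu < 51 → -3898
job_id=13: cpu < 19 OR mem_gb > 114 → 3346
job_id=14: cpu < 19 OR mem_gb > 114 → 397
job_id=15: cpu < 19 OR mem_gb > 114 → 1026
job_id=16: cpu < 36 AND state = 'running' → 42
job_id=17: ELSE → 7730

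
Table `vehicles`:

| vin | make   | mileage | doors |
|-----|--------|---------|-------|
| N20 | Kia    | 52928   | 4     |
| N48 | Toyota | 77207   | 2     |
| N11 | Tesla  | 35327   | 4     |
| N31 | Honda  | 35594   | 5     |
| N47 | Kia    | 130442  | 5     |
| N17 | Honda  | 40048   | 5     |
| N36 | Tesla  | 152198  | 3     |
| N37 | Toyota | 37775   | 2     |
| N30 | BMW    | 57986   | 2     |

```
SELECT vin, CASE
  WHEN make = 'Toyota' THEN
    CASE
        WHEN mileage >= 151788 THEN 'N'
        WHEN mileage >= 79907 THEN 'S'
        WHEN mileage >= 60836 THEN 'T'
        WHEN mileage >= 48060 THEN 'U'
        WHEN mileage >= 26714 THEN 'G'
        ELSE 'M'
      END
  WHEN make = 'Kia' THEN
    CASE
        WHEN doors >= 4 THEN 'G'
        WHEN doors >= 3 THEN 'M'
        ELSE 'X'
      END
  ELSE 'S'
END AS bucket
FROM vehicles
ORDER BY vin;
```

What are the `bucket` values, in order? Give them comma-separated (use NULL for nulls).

vin=N11: make='Tesla' → outer ELSE → S
vin=N17: make='Honda' → outer ELSE → S
vin=N20: make='Kia' → inner[doors >= 4] → G
vin=N30: make='BMW' → outer ELSE → S
vin=N31: make='Honda' → outer ELSE → S
vin=N36: make='Tesla' → outer ELSE → S
vin=N37: make='Toyota' → inner[mileage >= 26714] → G
vin=N47: make='Kia' → inner[doors >= 4] → G
vin=N48: make='Toyota' → inner[mileage >= 60836] → T

S, S, G, S, S, S, G, G, T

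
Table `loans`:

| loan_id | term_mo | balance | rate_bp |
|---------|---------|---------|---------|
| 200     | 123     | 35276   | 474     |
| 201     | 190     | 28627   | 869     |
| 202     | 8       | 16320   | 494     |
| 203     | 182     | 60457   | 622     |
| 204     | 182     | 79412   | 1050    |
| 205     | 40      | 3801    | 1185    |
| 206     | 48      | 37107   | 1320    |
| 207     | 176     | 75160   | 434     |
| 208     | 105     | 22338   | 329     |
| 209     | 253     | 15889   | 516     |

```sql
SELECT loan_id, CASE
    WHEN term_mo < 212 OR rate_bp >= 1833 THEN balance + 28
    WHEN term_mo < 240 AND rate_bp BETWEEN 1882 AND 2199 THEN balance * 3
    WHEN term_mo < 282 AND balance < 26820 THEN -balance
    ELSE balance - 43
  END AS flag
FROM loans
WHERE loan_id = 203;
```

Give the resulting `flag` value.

60485

loan_id = 203: term_mo=182, balance=60457, rate_bp=622.
term_mo < 212 OR rate_bp >= 1833 → true → 60485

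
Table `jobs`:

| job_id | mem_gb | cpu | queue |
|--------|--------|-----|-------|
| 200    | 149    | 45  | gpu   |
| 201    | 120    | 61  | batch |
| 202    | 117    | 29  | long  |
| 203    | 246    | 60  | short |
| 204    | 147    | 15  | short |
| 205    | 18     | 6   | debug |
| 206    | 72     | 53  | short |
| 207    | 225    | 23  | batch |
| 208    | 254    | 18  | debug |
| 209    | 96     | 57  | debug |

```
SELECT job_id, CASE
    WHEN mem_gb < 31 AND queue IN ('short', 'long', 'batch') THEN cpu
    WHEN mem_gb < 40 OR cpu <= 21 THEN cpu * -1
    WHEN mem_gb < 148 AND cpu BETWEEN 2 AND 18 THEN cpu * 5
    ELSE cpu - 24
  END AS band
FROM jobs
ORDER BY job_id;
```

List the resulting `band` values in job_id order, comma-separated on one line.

job_id=200: ELSE → 21
job_id=201: ELSE → 37
job_id=202: ELSE → 5
job_id=203: ELSE → 36
job_id=204: mem_gb < 40 OR cpu <= 21 → -15
job_id=205: mem_gb < 40 OR cpu <= 21 → -6
job_id=206: ELSE → 29
job_id=207: ELSE → -1
job_id=208: mem_gb < 40 OR cpu <= 21 → -18
job_id=209: ELSE → 33

21, 37, 5, 36, -15, -6, 29, -1, -18, 33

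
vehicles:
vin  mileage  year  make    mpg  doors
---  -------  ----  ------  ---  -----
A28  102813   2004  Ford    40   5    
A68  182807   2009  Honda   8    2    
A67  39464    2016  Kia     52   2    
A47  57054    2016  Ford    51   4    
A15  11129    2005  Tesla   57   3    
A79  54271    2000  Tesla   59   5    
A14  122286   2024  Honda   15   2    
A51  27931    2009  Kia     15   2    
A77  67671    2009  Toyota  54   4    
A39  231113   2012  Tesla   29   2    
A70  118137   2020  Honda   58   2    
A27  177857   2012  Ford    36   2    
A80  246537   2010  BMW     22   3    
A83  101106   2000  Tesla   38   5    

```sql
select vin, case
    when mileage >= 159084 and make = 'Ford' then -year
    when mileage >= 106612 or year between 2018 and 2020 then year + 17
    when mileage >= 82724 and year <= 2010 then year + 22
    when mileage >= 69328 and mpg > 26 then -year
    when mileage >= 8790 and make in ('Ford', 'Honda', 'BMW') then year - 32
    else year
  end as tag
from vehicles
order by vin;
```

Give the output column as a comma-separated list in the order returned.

vin=A14: mileage >= 106612 or year between 2018 and 2020 → 2041
vin=A15: ELSE → 2005
vin=A27: mileage >= 159084 and make = 'Ford' → -2012
vin=A28: mileage >= 82724 and year <= 2010 → 2026
vin=A39: mileage >= 106612 or year between 2018 and 2020 → 2029
vin=A47: mileage >= 8790 and make in ('Ford', 'Honda', 'BMW') → 1984
vin=A51: ELSE → 2009
vin=A67: ELSE → 2016
vin=A68: mileage >= 106612 or year between 2018 and 2020 → 2026
vin=A70: mileage >= 106612 or year between 2018 and 2020 → 2037
vin=A77: ELSE → 2009
vin=A79: ELSE → 2000
vin=A80: mileage >= 106612 or year between 2018 and 2020 → 2027
vin=A83: mileage >= 82724 and year <= 2010 → 2022

2041, 2005, -2012, 2026, 2029, 1984, 2009, 2016, 2026, 2037, 2009, 2000, 2027, 2022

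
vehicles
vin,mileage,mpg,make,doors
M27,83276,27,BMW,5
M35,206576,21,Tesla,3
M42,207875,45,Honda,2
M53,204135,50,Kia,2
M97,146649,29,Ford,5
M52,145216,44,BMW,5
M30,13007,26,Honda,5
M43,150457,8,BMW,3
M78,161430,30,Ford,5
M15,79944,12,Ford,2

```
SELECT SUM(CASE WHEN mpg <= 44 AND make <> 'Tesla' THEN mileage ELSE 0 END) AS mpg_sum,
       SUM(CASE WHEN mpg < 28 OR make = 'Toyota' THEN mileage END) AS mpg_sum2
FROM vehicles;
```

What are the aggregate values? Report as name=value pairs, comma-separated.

mpg_sum=779979, mpg_sum2=533260

[mpg_sum: mpg <= 44 AND make <> 'Tesla']
vin=M27: ✓ → 83276
vin=M35: ✗
vin=M42: ✗
vin=M53: ✗
vin=M97: ✓ → 146649
vin=M52: ✓ → 145216
vin=M30: ✓ → 13007
vin=M43: ✓ → 150457
vin=M78: ✓ → 161430
vin=M15: ✓ → 79944
mpg_sum = 83276 + 146649 + 145216 + 13007 + 150457 + 161430 + 79944 = 779979
—
[mpg_sum2: mpg < 28 OR make = 'Toyota']
vin=M27: ✓ → 83276
vin=M35: ✓ → 206576
vin=M42: ✗
vin=M53: ✗
vin=M97: ✗
vin=M52: ✗
vin=M30: ✓ → 13007
vin=M43: ✓ → 150457
vin=M78: ✗
vin=M15: ✓ → 79944
mpg_sum2 = 83276 + 206576 + 13007 + 150457 + 79944 = 533260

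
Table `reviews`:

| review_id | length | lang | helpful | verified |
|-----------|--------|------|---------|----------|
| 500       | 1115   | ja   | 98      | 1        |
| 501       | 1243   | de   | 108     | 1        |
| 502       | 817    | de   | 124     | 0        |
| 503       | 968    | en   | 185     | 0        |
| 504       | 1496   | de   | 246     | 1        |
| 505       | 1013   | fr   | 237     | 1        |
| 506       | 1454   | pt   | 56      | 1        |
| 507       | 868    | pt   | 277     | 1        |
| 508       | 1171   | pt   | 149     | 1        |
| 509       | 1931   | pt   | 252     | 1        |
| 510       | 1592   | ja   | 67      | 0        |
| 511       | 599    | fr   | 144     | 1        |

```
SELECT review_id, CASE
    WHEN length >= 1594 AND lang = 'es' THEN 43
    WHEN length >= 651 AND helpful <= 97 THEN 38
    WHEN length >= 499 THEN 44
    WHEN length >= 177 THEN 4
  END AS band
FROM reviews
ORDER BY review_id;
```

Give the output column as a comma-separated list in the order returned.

44, 44, 44, 44, 44, 44, 38, 44, 44, 44, 38, 44

review_id=500: length >= 499 → 44
review_id=501: length >= 499 → 44
review_id=502: length >= 499 → 44
review_id=503: length >= 499 → 44
review_id=504: length >= 499 → 44
review_id=505: length >= 499 → 44
review_id=506: length >= 651 AND helpful <= 97 → 38
review_id=507: length >= 499 → 44
review_id=508: length >= 499 → 44
review_id=509: length >= 499 → 44
review_id=510: length >= 651 AND helpful <= 97 → 38
review_id=511: length >= 499 → 44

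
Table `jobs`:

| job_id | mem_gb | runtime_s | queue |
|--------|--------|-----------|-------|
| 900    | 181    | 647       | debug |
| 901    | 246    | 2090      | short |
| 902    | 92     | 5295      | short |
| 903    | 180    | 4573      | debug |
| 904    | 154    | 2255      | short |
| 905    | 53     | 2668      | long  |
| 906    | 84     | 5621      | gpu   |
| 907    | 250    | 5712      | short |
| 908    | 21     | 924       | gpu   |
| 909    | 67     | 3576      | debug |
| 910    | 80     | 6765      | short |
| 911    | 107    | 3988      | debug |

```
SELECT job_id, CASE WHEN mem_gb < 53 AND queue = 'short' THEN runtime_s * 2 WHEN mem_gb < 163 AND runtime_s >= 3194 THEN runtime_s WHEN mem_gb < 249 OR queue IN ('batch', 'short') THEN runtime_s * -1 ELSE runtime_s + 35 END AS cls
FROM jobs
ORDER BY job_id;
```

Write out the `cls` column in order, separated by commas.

job_id=900: mem_gb < 249 OR queue IN ('batch', 'short') → -647
job_id=901: mem_gb < 249 OR queue IN ('batch', 'short') → -2090
job_id=902: mem_gb < 163 AND runtime_s >= 3194 → 5295
job_id=903: mem_gb < 249 OR queue IN ('batch', 'short') → -4573
job_id=904: mem_gb < 249 OR queue IN ('batch', 'short') → -2255
job_id=905: mem_gb < 249 OR queue IN ('batch', 'short') → -2668
job_id=906: mem_gb < 163 AND runtime_s >= 3194 → 5621
job_id=907: mem_gb < 249 OR queue IN ('batch', 'short') → -5712
job_id=908: mem_gb < 249 OR queue IN ('batch', 'short') → -924
job_id=909: mem_gb < 163 AND runtime_s >= 3194 → 3576
job_id=910: mem_gb < 163 AND runtime_s >= 3194 → 6765
job_id=911: mem_gb < 163 AND runtime_s >= 3194 → 3988

-647, -2090, 5295, -4573, -2255, -2668, 5621, -5712, -924, 3576, 6765, 3988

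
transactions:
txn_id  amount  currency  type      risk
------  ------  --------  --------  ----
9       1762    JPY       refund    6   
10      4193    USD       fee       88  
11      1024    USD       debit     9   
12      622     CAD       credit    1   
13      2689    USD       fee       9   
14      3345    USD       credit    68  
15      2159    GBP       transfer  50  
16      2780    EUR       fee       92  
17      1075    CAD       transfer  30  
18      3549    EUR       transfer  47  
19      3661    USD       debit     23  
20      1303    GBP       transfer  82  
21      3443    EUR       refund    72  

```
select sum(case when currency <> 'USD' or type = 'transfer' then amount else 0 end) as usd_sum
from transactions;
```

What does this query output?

txn_id=9: ✓ → 1762
txn_id=10: ✗
txn_id=11: ✗
txn_id=12: ✓ → 622
txn_id=13: ✗
txn_id=14: ✗
txn_id=15: ✓ → 2159
txn_id=16: ✓ → 2780
txn_id=17: ✓ → 1075
txn_id=18: ✓ → 3549
txn_id=19: ✗
txn_id=20: ✓ → 1303
txn_id=21: ✓ → 3443
usd_sum = 1762 + 622 + 2159 + 2780 + 1075 + 3549 + 1303 + 3443 = 16693

16693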